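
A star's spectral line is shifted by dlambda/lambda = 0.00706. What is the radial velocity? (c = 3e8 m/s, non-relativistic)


v = (dlambda/lambda) * c = 0.00706 * 3e8 = 2.118e+06

2.118e+06 m/s


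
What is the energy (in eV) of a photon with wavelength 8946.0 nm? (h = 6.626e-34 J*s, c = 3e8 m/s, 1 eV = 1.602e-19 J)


E = hc/lambda = 6.626e-34 * 3e8 / 8.946e-06 = 2.222e-20 J = 0.1387 eV

0.1387 eV


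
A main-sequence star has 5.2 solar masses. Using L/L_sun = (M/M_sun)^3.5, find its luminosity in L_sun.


L/L_sun = (M/M_sun)^3.5 = 5.2^3.5 = 320.6356

320.6356 L_sun


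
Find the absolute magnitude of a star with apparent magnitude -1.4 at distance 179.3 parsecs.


M = m - 5*log10(d) + 5 = -1.4 - 5*log10(179.3) + 5 = -7.6679

-7.6679


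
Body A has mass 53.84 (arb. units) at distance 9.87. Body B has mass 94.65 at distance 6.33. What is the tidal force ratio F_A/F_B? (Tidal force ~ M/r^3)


Ratio = (M1/r1^3) / (M2/r2^3) = (53.84/9.87^3) / (94.65/6.33^3) = 0.1501

0.1501


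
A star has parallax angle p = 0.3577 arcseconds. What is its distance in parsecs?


d = 1/p = 1/0.3577 = 2.7956

2.7956 pc


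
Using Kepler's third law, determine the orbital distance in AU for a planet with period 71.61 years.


a = P^(2/3) = 71.61^(2/3) = 17.2444

17.2444 AU


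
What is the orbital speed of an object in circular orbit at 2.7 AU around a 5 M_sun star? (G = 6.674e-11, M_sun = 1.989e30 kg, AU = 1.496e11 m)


v = sqrt(GM/r) = sqrt(6.674e-11 * 9.945e+30 / 4.039e+11) = 40536.6463

40536.6463 m/s


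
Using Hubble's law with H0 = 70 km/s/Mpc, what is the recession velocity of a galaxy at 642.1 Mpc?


v = H0 * d = 70 * 642.1 = 44947.0

44947.0 km/s


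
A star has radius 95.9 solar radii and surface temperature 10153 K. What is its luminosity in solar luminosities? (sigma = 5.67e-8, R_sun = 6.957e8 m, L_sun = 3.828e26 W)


R = 95.9 * 6.957e8 m = 6.671763e+10 m. L = 4*pi*R^2*sigma*T^4 = 4*pi*(6.671763e+10)^2 * 5.67e-8 * 10153^4 = 3.370169072e+31 W. L/L_sun = 3.370169072e+31 / 3.828e26 = 88039.9444

88039.9444 L_sun


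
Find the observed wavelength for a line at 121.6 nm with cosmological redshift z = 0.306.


lam_obs = lam_emit * (1 + z) = 121.6 * (1 + 0.306) = 158.8096

158.8096 nm


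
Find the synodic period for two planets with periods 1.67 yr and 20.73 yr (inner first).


1/P_syn = |1/P1 - 1/P2| = |1/1.67 - 1/20.73| => P_syn = 1.8163

1.8163 years


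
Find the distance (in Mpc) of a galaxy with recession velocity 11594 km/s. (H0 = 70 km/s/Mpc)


d = v / H0 = 11594 / 70 = 165.6286

165.6286 Mpc


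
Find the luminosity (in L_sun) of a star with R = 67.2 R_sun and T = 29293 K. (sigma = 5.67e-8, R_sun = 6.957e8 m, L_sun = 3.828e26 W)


R = 67.2 * 6.957e8 m = 4.675104e+10 m. L = 4*pi*R^2*sigma*T^4 = 4*pi*(4.675104e+10)^2 * 5.67e-8 * 29293^4 = 1.146650018e+33 W. L/L_sun = 1.146650018e+33 / 3.828e26 = 2.995e+06

2.995e+06 L_sun


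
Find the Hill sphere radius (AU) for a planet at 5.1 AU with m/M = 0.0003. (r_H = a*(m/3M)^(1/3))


r_H = a * (m/3M)^(1/3) = 5.1 * (0.0003/3)^(1/3) = 0.2367

0.2367 AU


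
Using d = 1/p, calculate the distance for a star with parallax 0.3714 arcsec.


d = 1/p = 1/0.3714 = 2.6925

2.6925 pc


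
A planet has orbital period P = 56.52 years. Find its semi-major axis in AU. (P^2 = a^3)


a = P^(2/3) = 56.52^(2/3) = 14.7277

14.7277 AU


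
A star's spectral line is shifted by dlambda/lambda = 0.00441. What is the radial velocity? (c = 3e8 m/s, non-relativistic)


v = (dlambda/lambda) * c = 0.00441 * 3e8 = 1.323e+06

1.323e+06 m/s


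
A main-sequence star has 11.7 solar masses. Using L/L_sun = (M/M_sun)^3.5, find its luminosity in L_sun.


L/L_sun = (M/M_sun)^3.5 = 11.7^3.5 = 5478.3593

5478.3593 L_sun


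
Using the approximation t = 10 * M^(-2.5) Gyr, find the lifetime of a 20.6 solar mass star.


t = 10 * M^(-2.5) = 10 * 20.6^(-2.5) = 0.0052

0.0052 Gyr


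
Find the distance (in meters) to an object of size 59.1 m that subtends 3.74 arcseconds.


D = size / theta_rad, theta_rad = 3.74 * pi/(180*3600) = 1.813e-05, D = 3.259e+06

3.259e+06 m


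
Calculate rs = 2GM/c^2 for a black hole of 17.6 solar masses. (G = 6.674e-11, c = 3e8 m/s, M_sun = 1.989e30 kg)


M = 17.6 * 1.989e30 kg = 3.50064e+31 kg. rs = 2GM/c^2 = 2 * 6.674e-11 * 3.50064e+31 / (3e8)^2 = 51918.3808

51918.3808 m


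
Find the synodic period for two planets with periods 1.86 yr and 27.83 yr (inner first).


1/P_syn = |1/P1 - 1/P2| = |1/1.86 - 1/27.83| => P_syn = 1.9932

1.9932 years


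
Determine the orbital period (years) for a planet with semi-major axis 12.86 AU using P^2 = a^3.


P = a^(3/2) = 12.86^1.5 = 46.117

46.117 years


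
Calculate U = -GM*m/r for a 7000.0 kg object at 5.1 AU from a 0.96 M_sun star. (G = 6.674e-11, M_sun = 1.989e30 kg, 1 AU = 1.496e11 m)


M = 0.96 * 1.989e30 kg = 1.90944e+30 kg; r = 5.1 AU * 1.496e11 m/AU = 7.6296e+11 m. U = -GM*m/r = -(6.674e-11 * 1.90944e+30 * 7000.0) / 7.6296e+11 = -1.169e+12

-1.169e+12 J


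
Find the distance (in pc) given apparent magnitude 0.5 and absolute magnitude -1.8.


d = 10^((m - M + 5)/5) = 10^((0.5 - -1.8 + 5)/5) = 28.8403

28.8403 pc


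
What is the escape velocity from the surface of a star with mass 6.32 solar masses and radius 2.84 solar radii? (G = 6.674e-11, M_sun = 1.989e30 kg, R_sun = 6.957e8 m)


M = 6.32 * 1.989e30 kg = 1.257048e+31 kg; R = 2.84 * 6.957e8 m = 1.975788e+09 m. v_esc = sqrt(2GM/R) = sqrt(2 * 6.674e-11 * 1.257048e+31 / 1.975788e+09) = 921539.2939

921539.2939 m/s


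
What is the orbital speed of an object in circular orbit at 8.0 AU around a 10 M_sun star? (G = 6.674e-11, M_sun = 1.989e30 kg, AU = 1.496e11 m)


v = sqrt(GM/r) = sqrt(6.674e-11 * 1.989e+31 / 1.197e+12) = 33304.2534

33304.2534 m/s


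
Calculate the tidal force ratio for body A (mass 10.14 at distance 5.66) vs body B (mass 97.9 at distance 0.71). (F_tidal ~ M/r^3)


Ratio = (M1/r1^3) / (M2/r2^3) = (10.14/5.66^3) / (97.9/0.71^3) = 2.044e-04

2.044e-04


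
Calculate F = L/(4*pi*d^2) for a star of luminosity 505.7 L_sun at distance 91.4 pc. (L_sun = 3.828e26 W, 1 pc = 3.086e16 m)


F = L / (4*pi*d^2) = 1.936e+29 / (4*pi*(2.821e+18)^2) = 1.936e-09

1.936e-09 W/m^2


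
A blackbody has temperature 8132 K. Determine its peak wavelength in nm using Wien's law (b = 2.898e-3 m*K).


lam_max = b / T = 2.898e-3 / 8132 = 3.564e-07 m = 356.3699 nm

356.3699 nm


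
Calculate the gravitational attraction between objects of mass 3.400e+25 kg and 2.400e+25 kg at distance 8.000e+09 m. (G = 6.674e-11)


F = G*m1*m2/r^2 = 6.674e-11 * 3.400e+25 * 2.400e+25 / (8.000e+09)^2 = 6.674e-11 * 8.160e+50 / 6.400e+19 = 8.509e+20

8.509e+20 N


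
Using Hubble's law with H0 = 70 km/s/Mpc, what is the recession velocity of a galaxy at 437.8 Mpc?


v = H0 * d = 70 * 437.8 = 30646.0

30646.0 km/s


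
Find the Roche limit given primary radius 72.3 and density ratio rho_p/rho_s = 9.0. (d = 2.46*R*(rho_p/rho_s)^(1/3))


d_Roche = 2.46 * 72.3 * 9.0^(1/3) = 369.9595

369.9595


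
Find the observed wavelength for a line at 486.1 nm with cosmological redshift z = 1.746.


lam_obs = lam_emit * (1 + z) = 486.1 * (1 + 1.746) = 1334.8306

1334.8306 nm


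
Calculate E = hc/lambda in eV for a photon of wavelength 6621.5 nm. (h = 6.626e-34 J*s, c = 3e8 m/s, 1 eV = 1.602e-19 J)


E = hc/lambda = 6.626e-34 * 3e8 / 6.622e-06 = 3.002e-20 J = 0.1874 eV

0.1874 eV


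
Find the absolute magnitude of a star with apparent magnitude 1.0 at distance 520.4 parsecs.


M = m - 5*log10(d) + 5 = 1.0 - 5*log10(520.4) + 5 = -7.5817

-7.5817


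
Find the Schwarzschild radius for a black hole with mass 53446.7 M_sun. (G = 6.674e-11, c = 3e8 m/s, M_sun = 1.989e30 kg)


M = 53446.7 * 1.989e30 kg = 1.063054863e+35 kg. rs = 2GM/c^2 = 2 * 6.674e-11 * 1.063054863e+35 / (3e8)^2 = 1.577e+08

1.577e+08 m


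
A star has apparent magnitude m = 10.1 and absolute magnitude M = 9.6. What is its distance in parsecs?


d = 10^((m - M + 5)/5) = 10^((10.1 - 9.6 + 5)/5) = 12.5893

12.5893 pc


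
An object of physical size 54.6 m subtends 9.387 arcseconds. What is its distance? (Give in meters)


D = size / theta_rad, theta_rad = 9.387 * pi/(180*3600) = 4.551e-05, D = 1.200e+06

1.200e+06 m


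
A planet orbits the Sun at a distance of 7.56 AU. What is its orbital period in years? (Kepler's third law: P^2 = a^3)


P = a^(3/2) = 7.56^1.5 = 20.7866

20.7866 years


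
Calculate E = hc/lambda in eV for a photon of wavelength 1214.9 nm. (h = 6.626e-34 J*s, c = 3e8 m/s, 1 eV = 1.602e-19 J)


E = hc/lambda = 6.626e-34 * 3e8 / 1.215e-06 = 1.636e-19 J = 1.0213 eV

1.0213 eV


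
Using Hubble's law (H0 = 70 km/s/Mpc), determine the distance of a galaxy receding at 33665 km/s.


d = v / H0 = 33665 / 70 = 480.9286

480.9286 Mpc


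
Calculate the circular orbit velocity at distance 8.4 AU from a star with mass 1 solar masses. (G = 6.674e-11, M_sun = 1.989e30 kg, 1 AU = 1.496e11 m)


v = sqrt(GM/r) = sqrt(6.674e-11 * 1.989e+30 / 1.257e+12) = 10277.9157

10277.9157 m/s


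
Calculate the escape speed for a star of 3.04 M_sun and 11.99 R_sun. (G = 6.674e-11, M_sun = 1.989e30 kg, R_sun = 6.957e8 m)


M = 3.04 * 1.989e30 kg = 6.04656e+30 kg; R = 11.99 * 6.957e8 m = 8.341443e+09 m. v_esc = sqrt(2GM/R) = sqrt(2 * 6.674e-11 * 6.04656e+30 / 8.341443e+09) = 311058.2248

311058.2248 m/s


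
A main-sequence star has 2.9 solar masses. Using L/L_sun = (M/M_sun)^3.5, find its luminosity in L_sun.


L/L_sun = (M/M_sun)^3.5 = 2.9^3.5 = 41.533

41.533 L_sun


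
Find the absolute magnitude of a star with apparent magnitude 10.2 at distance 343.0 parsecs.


M = m - 5*log10(d) + 5 = 10.2 - 5*log10(343.0) + 5 = 2.5235

2.5235


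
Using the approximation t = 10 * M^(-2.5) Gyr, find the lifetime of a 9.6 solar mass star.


t = 10 * M^(-2.5) = 10 * 9.6^(-2.5) = 0.035

0.035 Gyr


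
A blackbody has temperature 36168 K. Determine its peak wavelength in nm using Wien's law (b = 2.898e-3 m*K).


lam_max = b / T = 2.898e-3 / 36168 = 8.013e-08 m = 80.1261 nm

80.1261 nm


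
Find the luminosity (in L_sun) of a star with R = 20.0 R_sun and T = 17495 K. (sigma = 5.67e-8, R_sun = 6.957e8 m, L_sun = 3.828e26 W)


R = 20.0 * 6.957e8 m = 1.3914e+10 m. L = 4*pi*R^2*sigma*T^4 = 4*pi*(1.3914e+10)^2 * 5.67e-8 * 17495^4 = 1.292268351e+31 W. L/L_sun = 1.292268351e+31 / 3.828e26 = 33758.3164

33758.3164 L_sun


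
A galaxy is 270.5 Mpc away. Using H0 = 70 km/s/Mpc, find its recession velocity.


v = H0 * d = 70 * 270.5 = 18935.0

18935.0 km/s


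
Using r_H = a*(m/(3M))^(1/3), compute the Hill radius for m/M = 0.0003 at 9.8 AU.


r_H = a * (m/3M)^(1/3) = 9.8 * (0.0003/3)^(1/3) = 0.4549

0.4549 AU


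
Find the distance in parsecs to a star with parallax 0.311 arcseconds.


d = 1/p = 1/0.311 = 3.2154

3.2154 pc


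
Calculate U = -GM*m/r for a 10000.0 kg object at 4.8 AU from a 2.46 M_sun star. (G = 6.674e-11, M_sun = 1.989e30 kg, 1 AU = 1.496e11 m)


M = 2.46 * 1.989e30 kg = 4.89294e+30 kg; r = 4.8 AU * 1.496e11 m/AU = 7.1808e+11 m. U = -GM*m/r = -(6.674e-11 * 4.89294e+30 * 10000.0) / 7.1808e+11 = -4.548e+12

-4.548e+12 J


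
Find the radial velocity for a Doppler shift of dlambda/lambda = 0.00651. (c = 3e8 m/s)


v = (dlambda/lambda) * c = 0.00651 * 3e8 = 1.953e+06

1.953e+06 m/s


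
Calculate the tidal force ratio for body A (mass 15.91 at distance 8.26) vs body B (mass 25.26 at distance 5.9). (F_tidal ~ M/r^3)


Ratio = (M1/r1^3) / (M2/r2^3) = (15.91/8.26^3) / (25.26/5.9^3) = 0.2295

0.2295


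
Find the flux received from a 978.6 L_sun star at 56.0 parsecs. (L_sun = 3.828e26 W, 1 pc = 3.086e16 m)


F = L / (4*pi*d^2) = 3.746e+29 / (4*pi*(1.728e+18)^2) = 9.982e-09

9.982e-09 W/m^2


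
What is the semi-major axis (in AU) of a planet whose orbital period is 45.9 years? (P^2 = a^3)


a = P^(2/3) = 45.9^(2/3) = 12.8196

12.8196 AU


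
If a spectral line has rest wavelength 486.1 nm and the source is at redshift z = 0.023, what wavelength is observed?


lam_obs = lam_emit * (1 + z) = 486.1 * (1 + 0.023) = 497.2803

497.2803 nm


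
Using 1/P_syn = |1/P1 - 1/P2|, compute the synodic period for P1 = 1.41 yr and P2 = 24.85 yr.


1/P_syn = |1/P1 - 1/P2| = |1/1.41 - 1/24.85| => P_syn = 1.4948

1.4948 years


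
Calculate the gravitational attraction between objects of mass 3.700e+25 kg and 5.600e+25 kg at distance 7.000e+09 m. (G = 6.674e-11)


F = G*m1*m2/r^2 = 6.674e-11 * 3.700e+25 * 5.600e+25 / (7.000e+09)^2 = 6.674e-11 * 2.072e+51 / 4.900e+19 = 2.822e+21

2.822e+21 N


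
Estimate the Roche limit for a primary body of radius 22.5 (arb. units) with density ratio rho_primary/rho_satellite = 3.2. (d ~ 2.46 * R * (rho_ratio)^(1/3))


d_Roche = 2.46 * 22.5 * 3.2^(1/3) = 81.5645

81.5645


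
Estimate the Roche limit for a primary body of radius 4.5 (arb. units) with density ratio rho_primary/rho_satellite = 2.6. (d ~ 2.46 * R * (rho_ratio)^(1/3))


d_Roche = 2.46 * 4.5 * 2.6^(1/3) = 15.222

15.222


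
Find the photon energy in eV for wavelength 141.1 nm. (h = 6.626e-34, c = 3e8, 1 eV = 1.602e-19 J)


E = hc/lambda = 6.626e-34 * 3e8 / 1.411e-07 = 1.409e-18 J = 8.7939 eV

8.7939 eV


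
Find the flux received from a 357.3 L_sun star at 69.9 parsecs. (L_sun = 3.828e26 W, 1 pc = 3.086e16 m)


F = L / (4*pi*d^2) = 1.368e+29 / (4*pi*(2.157e+18)^2) = 2.339e-09

2.339e-09 W/m^2


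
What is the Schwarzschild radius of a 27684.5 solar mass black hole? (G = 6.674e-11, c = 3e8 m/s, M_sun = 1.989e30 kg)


M = 27684.5 * 1.989e30 kg = 5.50644705e+34 kg. rs = 2GM/c^2 = 2 * 6.674e-11 * 5.50644705e+34 / (3e8)^2 = 8.167e+07

8.167e+07 m


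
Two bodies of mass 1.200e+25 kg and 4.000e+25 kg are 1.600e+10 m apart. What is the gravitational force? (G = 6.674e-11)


F = G*m1*m2/r^2 = 6.674e-11 * 1.200e+25 * 4.000e+25 / (1.600e+10)^2 = 6.674e-11 * 4.800e+50 / 2.560e+20 = 1.251e+20

1.251e+20 N


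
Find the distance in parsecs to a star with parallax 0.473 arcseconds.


d = 1/p = 1/0.473 = 2.1142

2.1142 pc


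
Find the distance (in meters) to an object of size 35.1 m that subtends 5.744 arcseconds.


D = size / theta_rad, theta_rad = 5.744 * pi/(180*3600) = 2.785e-05, D = 1.260e+06

1.260e+06 m


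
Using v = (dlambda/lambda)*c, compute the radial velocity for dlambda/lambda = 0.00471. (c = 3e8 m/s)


v = (dlambda/lambda) * c = 0.00471 * 3e8 = 1.413e+06

1.413e+06 m/s


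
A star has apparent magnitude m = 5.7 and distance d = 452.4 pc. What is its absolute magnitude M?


M = m - 5*log10(d) + 5 = 5.7 - 5*log10(452.4) + 5 = -2.5776

-2.5776


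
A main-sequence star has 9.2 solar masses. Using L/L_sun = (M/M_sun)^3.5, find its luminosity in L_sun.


L/L_sun = (M/M_sun)^3.5 = 9.2^3.5 = 2361.8776

2361.8776 L_sun


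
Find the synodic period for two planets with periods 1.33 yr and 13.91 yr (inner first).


1/P_syn = |1/P1 - 1/P2| = |1/1.33 - 1/13.91| => P_syn = 1.4706

1.4706 years


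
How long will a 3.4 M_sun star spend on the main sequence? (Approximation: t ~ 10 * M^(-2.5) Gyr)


t = 10 * M^(-2.5) = 10 * 3.4^(-2.5) = 0.4691

0.4691 Gyr


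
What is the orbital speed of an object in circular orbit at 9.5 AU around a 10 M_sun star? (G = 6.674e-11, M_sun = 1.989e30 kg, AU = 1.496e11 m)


v = sqrt(GM/r) = sqrt(6.674e-11 * 1.989e+31 / 1.421e+12) = 30562.079

30562.079 m/s


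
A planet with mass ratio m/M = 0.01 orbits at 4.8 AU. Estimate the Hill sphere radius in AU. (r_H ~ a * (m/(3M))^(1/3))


r_H = a * (m/3M)^(1/3) = 4.8 * (0.01/3)^(1/3) = 0.717

0.717 AU


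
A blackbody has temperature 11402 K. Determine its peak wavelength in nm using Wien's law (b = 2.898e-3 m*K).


lam_max = b / T = 2.898e-3 / 11402 = 2.542e-07 m = 254.1659 nm

254.1659 nm


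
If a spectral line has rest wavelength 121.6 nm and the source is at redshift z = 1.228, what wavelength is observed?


lam_obs = lam_emit * (1 + z) = 121.6 * (1 + 1.228) = 270.9248

270.9248 nm


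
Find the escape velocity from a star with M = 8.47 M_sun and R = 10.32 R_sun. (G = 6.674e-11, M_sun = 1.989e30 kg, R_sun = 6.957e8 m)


M = 8.47 * 1.989e30 kg = 1.684683e+31 kg; R = 10.32 * 6.957e8 m = 7.179624e+09 m. v_esc = sqrt(2GM/R) = sqrt(2 * 6.674e-11 * 1.684683e+31 / 7.179624e+09) = 559649.7903

559649.7903 m/s


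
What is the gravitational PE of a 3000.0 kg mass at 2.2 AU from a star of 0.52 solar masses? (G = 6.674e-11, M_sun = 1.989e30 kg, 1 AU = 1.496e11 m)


M = 0.52 * 1.989e30 kg = 1.03428e+30 kg; r = 2.2 AU * 1.496e11 m/AU = 3.2912e+11 m. U = -GM*m/r = -(6.674e-11 * 1.03428e+30 * 3000.0) / 3.2912e+11 = -6.292e+11

-6.292e+11 J


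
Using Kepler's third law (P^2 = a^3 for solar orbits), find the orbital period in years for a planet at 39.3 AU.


P = a^(3/2) = 39.3^1.5 = 246.3706

246.3706 years


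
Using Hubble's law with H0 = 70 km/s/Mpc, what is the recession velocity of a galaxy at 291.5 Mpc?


v = H0 * d = 70 * 291.5 = 20405.0

20405.0 km/s


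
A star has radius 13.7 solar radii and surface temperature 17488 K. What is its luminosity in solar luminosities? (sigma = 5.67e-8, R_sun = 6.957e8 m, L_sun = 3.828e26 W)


R = 13.7 * 6.957e8 m = 9.53109e+09 m. L = 4*pi*R^2*sigma*T^4 = 4*pi*(9.53109e+09)^2 * 5.67e-8 * 17488^4 = 6.053947388e+30 W. L/L_sun = 6.053947388e+30 / 3.828e26 = 15814.9096

15814.9096 L_sun


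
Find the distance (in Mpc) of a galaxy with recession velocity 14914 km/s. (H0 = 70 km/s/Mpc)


d = v / H0 = 14914 / 70 = 213.0571

213.0571 Mpc


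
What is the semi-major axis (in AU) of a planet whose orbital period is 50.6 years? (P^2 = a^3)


a = P^(2/3) = 50.6^(2/3) = 13.6804

13.6804 AU


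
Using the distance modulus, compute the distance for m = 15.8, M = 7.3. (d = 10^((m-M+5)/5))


d = 10^((m - M + 5)/5) = 10^((15.8 - 7.3 + 5)/5) = 501.1872

501.1872 pc


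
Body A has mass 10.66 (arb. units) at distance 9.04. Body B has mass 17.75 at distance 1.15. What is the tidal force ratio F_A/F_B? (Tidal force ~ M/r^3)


Ratio = (M1/r1^3) / (M2/r2^3) = (10.66/9.04^3) / (17.75/1.15^3) = 0.0012

0.0012


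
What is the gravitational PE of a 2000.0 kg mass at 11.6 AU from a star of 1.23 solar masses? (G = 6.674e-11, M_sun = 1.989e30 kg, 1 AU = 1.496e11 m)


M = 1.23 * 1.989e30 kg = 2.44647e+30 kg; r = 11.6 AU * 1.496e11 m/AU = 1.73536e+12 m. U = -GM*m/r = -(6.674e-11 * 2.44647e+30 * 2000.0) / 1.73536e+12 = -1.882e+11

-1.882e+11 J


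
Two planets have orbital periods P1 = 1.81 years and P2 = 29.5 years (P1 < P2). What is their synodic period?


1/P_syn = |1/P1 - 1/P2| = |1/1.81 - 1/29.5| => P_syn = 1.9283

1.9283 years


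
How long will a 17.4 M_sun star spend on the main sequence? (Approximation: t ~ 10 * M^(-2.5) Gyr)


t = 10 * M^(-2.5) = 10 * 17.4^(-2.5) = 0.0079

0.0079 Gyr


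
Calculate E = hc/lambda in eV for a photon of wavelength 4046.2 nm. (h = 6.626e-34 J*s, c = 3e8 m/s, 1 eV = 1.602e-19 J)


E = hc/lambda = 6.626e-34 * 3e8 / 4.046e-06 = 4.913e-20 J = 0.3067 eV

0.3067 eV


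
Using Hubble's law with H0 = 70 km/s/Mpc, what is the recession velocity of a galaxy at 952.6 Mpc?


v = H0 * d = 70 * 952.6 = 66682.0

66682.0 km/s


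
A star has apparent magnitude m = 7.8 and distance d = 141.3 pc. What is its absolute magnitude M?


M = m - 5*log10(d) + 5 = 7.8 - 5*log10(141.3) + 5 = 2.0493

2.0493


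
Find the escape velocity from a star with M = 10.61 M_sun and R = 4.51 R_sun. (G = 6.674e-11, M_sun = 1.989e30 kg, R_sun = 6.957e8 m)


M = 10.61 * 1.989e30 kg = 2.110329e+31 kg; R = 4.51 * 6.957e8 m = 3.137607e+09 m. v_esc = sqrt(2GM/R) = sqrt(2 * 6.674e-11 * 2.110329e+31 / 3.137607e+09) = 947510.2349

947510.2349 m/s


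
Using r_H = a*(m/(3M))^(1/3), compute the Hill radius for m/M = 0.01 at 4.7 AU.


r_H = a * (m/3M)^(1/3) = 4.7 * (0.01/3)^(1/3) = 0.7021

0.7021 AU


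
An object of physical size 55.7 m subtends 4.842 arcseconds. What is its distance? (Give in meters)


D = size / theta_rad, theta_rad = 4.842 * pi/(180*3600) = 2.347e-05, D = 2.373e+06

2.373e+06 m


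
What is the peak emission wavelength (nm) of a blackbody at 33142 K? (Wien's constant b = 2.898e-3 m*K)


lam_max = b / T = 2.898e-3 / 33142 = 8.744e-08 m = 87.4419 nm

87.4419 nm


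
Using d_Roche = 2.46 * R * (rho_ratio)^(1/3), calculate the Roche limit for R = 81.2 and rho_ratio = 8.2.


d_Roche = 2.46 * 81.2 * 8.2^(1/3) = 402.8058

402.8058


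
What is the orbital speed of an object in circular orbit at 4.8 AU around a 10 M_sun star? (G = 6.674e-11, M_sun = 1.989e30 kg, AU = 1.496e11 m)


v = sqrt(GM/r) = sqrt(6.674e-11 * 1.989e+31 / 7.181e+11) = 42995.6063

42995.6063 m/s


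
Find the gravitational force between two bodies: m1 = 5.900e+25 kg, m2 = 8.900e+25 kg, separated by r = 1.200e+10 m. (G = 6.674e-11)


F = G*m1*m2/r^2 = 6.674e-11 * 5.900e+25 * 8.900e+25 / (1.200e+10)^2 = 6.674e-11 * 5.251e+51 / 1.440e+20 = 2.434e+21

2.434e+21 N


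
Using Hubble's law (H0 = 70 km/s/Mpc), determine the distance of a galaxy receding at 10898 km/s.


d = v / H0 = 10898 / 70 = 155.6857

155.6857 Mpc


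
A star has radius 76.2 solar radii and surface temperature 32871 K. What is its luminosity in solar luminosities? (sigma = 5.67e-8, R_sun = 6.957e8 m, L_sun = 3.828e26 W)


R = 76.2 * 6.957e8 m = 5.301234e+10 m. L = 4*pi*R^2*sigma*T^4 = 4*pi*(5.301234e+10)^2 * 5.67e-8 * 32871^4 = 2.337752541e+33 W. L/L_sun = 2.337752541e+33 / 3.828e26 = 6.107e+06

6.107e+06 L_sun


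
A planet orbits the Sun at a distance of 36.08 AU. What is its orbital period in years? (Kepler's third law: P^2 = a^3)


P = a^(3/2) = 36.08^1.5 = 216.7204

216.7204 years


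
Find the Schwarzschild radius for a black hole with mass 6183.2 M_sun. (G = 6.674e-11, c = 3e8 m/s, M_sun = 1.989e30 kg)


M = 6183.2 * 1.989e30 kg = 1.22983848e+34 kg. rs = 2GM/c^2 = 2 * 6.674e-11 * 1.22983848e+34 / (3e8)^2 = 1.824e+07

1.824e+07 m


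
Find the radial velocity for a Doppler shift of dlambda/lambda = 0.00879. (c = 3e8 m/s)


v = (dlambda/lambda) * c = 0.00879 * 3e8 = 2.637e+06

2.637e+06 m/s


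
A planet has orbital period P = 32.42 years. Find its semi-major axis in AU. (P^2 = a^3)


a = P^(2/3) = 32.42^(2/3) = 10.1674

10.1674 AU


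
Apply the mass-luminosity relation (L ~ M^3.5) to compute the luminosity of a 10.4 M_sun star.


L/L_sun = (M/M_sun)^3.5 = 10.4^3.5 = 3627.5774

3627.5774 L_sun


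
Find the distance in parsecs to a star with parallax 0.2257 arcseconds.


d = 1/p = 1/0.2257 = 4.4307

4.4307 pc


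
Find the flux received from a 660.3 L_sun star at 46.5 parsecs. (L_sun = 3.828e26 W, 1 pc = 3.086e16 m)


F = L / (4*pi*d^2) = 2.528e+29 / (4*pi*(1.435e+18)^2) = 9.768e-09

9.768e-09 W/m^2


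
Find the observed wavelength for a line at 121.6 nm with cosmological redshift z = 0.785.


lam_obs = lam_emit * (1 + z) = 121.6 * (1 + 0.785) = 217.056

217.056 nm


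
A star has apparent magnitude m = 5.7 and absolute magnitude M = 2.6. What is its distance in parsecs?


d = 10^((m - M + 5)/5) = 10^((5.7 - 2.6 + 5)/5) = 41.6869

41.6869 pc


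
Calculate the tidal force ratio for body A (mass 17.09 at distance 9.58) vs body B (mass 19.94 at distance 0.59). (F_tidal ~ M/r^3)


Ratio = (M1/r1^3) / (M2/r2^3) = (17.09/9.58^3) / (19.94/0.59^3) = 2.002e-04

2.002e-04


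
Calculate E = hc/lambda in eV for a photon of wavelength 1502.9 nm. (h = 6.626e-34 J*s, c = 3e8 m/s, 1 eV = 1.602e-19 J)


E = hc/lambda = 6.626e-34 * 3e8 / 1.503e-06 = 1.323e-19 J = 0.8256 eV

0.8256 eV


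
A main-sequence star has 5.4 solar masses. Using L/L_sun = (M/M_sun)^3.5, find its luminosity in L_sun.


L/L_sun = (M/M_sun)^3.5 = 5.4^3.5 = 365.9133

365.9133 L_sun


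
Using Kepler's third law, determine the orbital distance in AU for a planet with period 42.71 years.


a = P^(2/3) = 42.71^(2/3) = 12.2186

12.2186 AU


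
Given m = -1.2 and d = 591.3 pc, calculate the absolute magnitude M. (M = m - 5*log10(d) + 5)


M = m - 5*log10(d) + 5 = -1.2 - 5*log10(591.3) + 5 = -10.059

-10.059


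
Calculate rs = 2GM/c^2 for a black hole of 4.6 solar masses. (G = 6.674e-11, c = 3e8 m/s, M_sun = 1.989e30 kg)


M = 4.6 * 1.989e30 kg = 9.1494e+30 kg. rs = 2GM/c^2 = 2 * 6.674e-11 * 9.1494e+30 / (3e8)^2 = 13569.5768

13569.5768 m


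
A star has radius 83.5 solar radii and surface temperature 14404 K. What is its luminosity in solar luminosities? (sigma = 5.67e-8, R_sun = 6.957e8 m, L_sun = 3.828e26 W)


R = 83.5 * 6.957e8 m = 5.809095e+10 m. L = 4*pi*R^2*sigma*T^4 = 4*pi*(5.809095e+10)^2 * 5.67e-8 * 14404^4 = 1.035004723e+32 W. L/L_sun = 1.035004723e+32 / 3.828e26 = 270377.4092

270377.4092 L_sun


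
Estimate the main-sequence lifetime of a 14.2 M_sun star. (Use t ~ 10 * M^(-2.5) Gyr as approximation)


t = 10 * M^(-2.5) = 10 * 14.2^(-2.5) = 0.0132

0.0132 Gyr


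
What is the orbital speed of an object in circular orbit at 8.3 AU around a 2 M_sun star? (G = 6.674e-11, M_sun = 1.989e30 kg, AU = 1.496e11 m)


v = sqrt(GM/r) = sqrt(6.674e-11 * 3.978e+30 / 1.242e+12) = 14622.4669

14622.4669 m/s


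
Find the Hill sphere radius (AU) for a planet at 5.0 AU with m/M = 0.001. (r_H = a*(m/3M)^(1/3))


r_H = a * (m/3M)^(1/3) = 5.0 * (0.001/3)^(1/3) = 0.3467

0.3467 AU


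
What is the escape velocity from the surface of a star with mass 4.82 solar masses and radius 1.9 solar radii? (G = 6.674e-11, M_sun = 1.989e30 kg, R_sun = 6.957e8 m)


M = 4.82 * 1.989e30 kg = 9.58698e+30 kg; R = 1.9 * 6.957e8 m = 1.32183e+09 m. v_esc = sqrt(2GM/R) = sqrt(2 * 6.674e-11 * 9.58698e+30 / 1.32183e+09) = 983923.2149

983923.2149 m/s


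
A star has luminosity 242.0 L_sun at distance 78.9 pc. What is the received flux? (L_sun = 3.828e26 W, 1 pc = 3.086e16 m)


F = L / (4*pi*d^2) = 9.264e+28 / (4*pi*(2.435e+18)^2) = 1.243e-09

1.243e-09 W/m^2


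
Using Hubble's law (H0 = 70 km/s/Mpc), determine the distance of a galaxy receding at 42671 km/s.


d = v / H0 = 42671 / 70 = 609.5857

609.5857 Mpc


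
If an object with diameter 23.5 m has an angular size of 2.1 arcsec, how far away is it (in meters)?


D = size / theta_rad, theta_rad = 2.1 * pi/(180*3600) = 1.018e-05, D = 2.308e+06

2.308e+06 m


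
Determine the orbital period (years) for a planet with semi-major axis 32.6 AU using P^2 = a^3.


P = a^(3/2) = 32.6^1.5 = 186.1343

186.1343 years


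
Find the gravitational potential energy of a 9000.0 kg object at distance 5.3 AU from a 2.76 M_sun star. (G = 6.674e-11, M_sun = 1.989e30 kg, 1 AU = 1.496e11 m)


M = 2.76 * 1.989e30 kg = 5.48964e+30 kg; r = 5.3 AU * 1.496e11 m/AU = 7.9288e+11 m. U = -GM*m/r = -(6.674e-11 * 5.48964e+30 * 9000.0) / 7.9288e+11 = -4.159e+12

-4.159e+12 J


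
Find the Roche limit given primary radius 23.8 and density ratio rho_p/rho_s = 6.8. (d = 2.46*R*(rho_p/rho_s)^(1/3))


d_Roche = 2.46 * 23.8 * 6.8^(1/3) = 110.9213

110.9213


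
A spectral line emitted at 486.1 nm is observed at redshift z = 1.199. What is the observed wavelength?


lam_obs = lam_emit * (1 + z) = 486.1 * (1 + 1.199) = 1068.9339

1068.9339 nm


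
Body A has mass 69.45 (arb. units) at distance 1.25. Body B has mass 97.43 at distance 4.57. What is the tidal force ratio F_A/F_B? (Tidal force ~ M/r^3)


Ratio = (M1/r1^3) / (M2/r2^3) = (69.45/1.25^3) / (97.43/4.57^3) = 34.8336

34.8336


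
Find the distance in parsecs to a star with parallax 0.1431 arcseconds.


d = 1/p = 1/0.1431 = 6.9881

6.9881 pc


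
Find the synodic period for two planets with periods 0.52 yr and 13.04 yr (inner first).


1/P_syn = |1/P1 - 1/P2| = |1/0.52 - 1/13.04| => P_syn = 0.5416

0.5416 years


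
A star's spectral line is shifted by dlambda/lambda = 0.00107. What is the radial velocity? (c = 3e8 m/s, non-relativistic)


v = (dlambda/lambda) * c = 0.00107 * 3e8 = 321000.0

321000.0 m/s


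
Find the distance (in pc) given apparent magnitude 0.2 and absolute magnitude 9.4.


d = 10^((m - M + 5)/5) = 10^((0.2 - 9.4 + 5)/5) = 0.1445

0.1445 pc


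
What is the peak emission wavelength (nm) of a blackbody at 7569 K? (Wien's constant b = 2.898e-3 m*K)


lam_max = b / T = 2.898e-3 / 7569 = 3.829e-07 m = 382.8775 nm

382.8775 nm


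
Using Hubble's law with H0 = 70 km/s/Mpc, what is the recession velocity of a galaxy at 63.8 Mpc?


v = H0 * d = 70 * 63.8 = 4466.0

4466.0 km/s


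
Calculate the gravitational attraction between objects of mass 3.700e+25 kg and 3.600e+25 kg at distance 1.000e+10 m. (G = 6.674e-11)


F = G*m1*m2/r^2 = 6.674e-11 * 3.700e+25 * 3.600e+25 / (1.000e+10)^2 = 6.674e-11 * 1.332e+51 / 1.000e+20 = 8.890e+20

8.890e+20 N


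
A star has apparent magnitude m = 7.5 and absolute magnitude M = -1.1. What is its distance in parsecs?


d = 10^((m - M + 5)/5) = 10^((7.5 - -1.1 + 5)/5) = 524.8075

524.8075 pc


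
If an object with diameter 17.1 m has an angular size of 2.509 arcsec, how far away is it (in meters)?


D = size / theta_rad, theta_rad = 2.509 * pi/(180*3600) = 1.216e-05, D = 1.406e+06

1.406e+06 m


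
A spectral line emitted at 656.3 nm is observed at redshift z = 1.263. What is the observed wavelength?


lam_obs = lam_emit * (1 + z) = 656.3 * (1 + 1.263) = 1485.2069

1485.2069 nm


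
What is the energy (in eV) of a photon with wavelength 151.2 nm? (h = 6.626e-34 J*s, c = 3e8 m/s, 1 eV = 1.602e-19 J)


E = hc/lambda = 6.626e-34 * 3e8 / 1.512e-07 = 1.315e-18 J = 8.2065 eV

8.2065 eV


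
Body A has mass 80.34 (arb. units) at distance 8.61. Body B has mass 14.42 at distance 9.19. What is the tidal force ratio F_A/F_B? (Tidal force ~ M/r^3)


Ratio = (M1/r1^3) / (M2/r2^3) = (80.34/8.61^3) / (14.42/9.19^3) = 6.7749

6.7749


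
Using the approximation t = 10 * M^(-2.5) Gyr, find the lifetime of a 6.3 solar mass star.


t = 10 * M^(-2.5) = 10 * 6.3^(-2.5) = 0.1004

0.1004 Gyr


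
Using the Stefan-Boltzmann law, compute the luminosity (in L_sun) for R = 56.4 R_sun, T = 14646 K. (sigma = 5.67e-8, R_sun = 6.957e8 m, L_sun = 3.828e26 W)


R = 56.4 * 6.957e8 m = 3.923748e+10 m. L = 4*pi*R^2*sigma*T^4 = 4*pi*(3.923748e+10)^2 * 5.67e-8 * 14646^4 = 5.047441066e+31 W. L/L_sun = 5.047441066e+31 / 3.828e26 = 131855.8272

131855.8272 L_sun


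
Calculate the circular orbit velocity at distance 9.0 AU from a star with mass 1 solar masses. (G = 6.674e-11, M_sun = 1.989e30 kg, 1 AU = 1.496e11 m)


v = sqrt(GM/r) = sqrt(6.674e-11 * 1.989e+30 / 1.346e+12) = 9929.4099

9929.4099 m/s


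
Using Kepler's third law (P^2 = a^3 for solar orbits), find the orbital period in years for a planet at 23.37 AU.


P = a^(3/2) = 23.37^1.5 = 112.9765

112.9765 years


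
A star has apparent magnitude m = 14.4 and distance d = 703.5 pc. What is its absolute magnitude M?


M = m - 5*log10(d) + 5 = 14.4 - 5*log10(703.5) + 5 = 5.1637

5.1637


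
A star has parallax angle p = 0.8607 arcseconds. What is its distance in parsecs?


d = 1/p = 1/0.8607 = 1.1618

1.1618 pc


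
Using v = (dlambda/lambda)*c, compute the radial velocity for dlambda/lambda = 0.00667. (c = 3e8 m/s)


v = (dlambda/lambda) * c = 0.00667 * 3e8 = 2.001e+06

2.001e+06 m/s


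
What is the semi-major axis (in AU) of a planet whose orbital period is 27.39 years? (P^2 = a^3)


a = P^(2/3) = 27.39^(2/3) = 9.0865

9.0865 AU


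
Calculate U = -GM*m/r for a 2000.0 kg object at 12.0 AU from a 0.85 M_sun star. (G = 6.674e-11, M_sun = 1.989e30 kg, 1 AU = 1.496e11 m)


M = 0.85 * 1.989e30 kg = 1.69065e+30 kg; r = 12.0 AU * 1.496e11 m/AU = 1.7952e+12 m. U = -GM*m/r = -(6.674e-11 * 1.69065e+30 * 2000.0) / 1.7952e+12 = -1.257e+11

-1.257e+11 J


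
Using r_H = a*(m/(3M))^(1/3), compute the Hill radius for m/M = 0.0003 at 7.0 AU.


r_H = a * (m/3M)^(1/3) = 7.0 * (0.0003/3)^(1/3) = 0.3249

0.3249 AU


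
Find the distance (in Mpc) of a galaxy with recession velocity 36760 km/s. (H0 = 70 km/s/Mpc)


d = v / H0 = 36760 / 70 = 525.1429

525.1429 Mpc


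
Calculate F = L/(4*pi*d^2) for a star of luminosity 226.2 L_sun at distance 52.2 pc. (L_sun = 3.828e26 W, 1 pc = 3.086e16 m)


F = L / (4*pi*d^2) = 8.659e+28 / (4*pi*(1.611e+18)^2) = 2.655e-09

2.655e-09 W/m^2


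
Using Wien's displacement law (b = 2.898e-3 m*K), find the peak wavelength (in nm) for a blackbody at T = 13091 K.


lam_max = b / T = 2.898e-3 / 13091 = 2.214e-07 m = 221.3735 nm

221.3735 nm


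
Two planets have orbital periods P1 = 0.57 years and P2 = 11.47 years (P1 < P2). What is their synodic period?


1/P_syn = |1/P1 - 1/P2| = |1/0.57 - 1/11.47| => P_syn = 0.5998

0.5998 years


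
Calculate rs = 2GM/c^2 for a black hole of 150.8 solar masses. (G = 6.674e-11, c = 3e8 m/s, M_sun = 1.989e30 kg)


M = 150.8 * 1.989e30 kg = 2.999412e+32 kg. rs = 2GM/c^2 = 2 * 6.674e-11 * 2.999412e+32 / (3e8)^2 = 444846.1264

444846.1264 m


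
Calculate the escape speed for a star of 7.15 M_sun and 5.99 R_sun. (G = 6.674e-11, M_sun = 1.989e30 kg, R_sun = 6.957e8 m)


M = 7.15 * 1.989e30 kg = 1.422135e+31 kg; R = 5.99 * 6.957e8 m = 4.167243e+09 m. v_esc = sqrt(2GM/R) = sqrt(2 * 6.674e-11 * 1.422135e+31 / 4.167243e+09) = 674922.7985

674922.7985 m/s


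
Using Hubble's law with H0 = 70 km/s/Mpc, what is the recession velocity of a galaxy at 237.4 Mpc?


v = H0 * d = 70 * 237.4 = 16618.0

16618.0 km/s


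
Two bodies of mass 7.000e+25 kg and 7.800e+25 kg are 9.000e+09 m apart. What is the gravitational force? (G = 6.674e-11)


F = G*m1*m2/r^2 = 6.674e-11 * 7.000e+25 * 7.800e+25 / (9.000e+09)^2 = 6.674e-11 * 5.460e+51 / 8.100e+19 = 4.499e+21

4.499e+21 N


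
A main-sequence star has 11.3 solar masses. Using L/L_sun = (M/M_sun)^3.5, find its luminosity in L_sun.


L/L_sun = (M/M_sun)^3.5 = 11.3^3.5 = 4850.3665

4850.3665 L_sun


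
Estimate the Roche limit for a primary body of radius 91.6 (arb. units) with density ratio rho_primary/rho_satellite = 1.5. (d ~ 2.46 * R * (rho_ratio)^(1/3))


d_Roche = 2.46 * 91.6 * 1.5^(1/3) = 257.9453

257.9453


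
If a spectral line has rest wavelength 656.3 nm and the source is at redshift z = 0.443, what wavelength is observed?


lam_obs = lam_emit * (1 + z) = 656.3 * (1 + 0.443) = 947.0409

947.0409 nm


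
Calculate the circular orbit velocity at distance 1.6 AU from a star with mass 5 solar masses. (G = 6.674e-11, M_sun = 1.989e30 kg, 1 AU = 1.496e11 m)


v = sqrt(GM/r) = sqrt(6.674e-11 * 9.945e+30 / 2.394e+11) = 52658.6483

52658.6483 m/s


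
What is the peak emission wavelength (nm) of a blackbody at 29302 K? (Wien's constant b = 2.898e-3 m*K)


lam_max = b / T = 2.898e-3 / 29302 = 9.890e-08 m = 98.9011 nm

98.9011 nm


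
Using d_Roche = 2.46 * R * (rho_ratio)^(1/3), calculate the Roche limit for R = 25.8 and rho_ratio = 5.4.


d_Roche = 2.46 * 25.8 * 5.4^(1/3) = 111.3489

111.3489


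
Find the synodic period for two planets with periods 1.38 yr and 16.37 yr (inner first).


1/P_syn = |1/P1 - 1/P2| = |1/1.38 - 1/16.37| => P_syn = 1.507

1.507 years


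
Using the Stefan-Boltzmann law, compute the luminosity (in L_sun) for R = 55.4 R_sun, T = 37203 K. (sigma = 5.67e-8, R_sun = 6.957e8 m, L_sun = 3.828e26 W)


R = 55.4 * 6.957e8 m = 3.854178e+10 m. L = 4*pi*R^2*sigma*T^4 = 4*pi*(3.854178e+10)^2 * 5.67e-8 * 37203^4 = 2.027534758e+33 W. L/L_sun = 2.027534758e+33 / 3.828e26 = 5.297e+06

5.297e+06 L_sun


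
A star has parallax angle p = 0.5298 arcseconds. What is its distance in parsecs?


d = 1/p = 1/0.5298 = 1.8875

1.8875 pc


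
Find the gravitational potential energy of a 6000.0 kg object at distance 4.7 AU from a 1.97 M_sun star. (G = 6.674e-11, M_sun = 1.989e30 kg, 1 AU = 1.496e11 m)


M = 1.97 * 1.989e30 kg = 3.91833e+30 kg; r = 4.7 AU * 1.496e11 m/AU = 7.0312e+11 m. U = -GM*m/r = -(6.674e-11 * 3.91833e+30 * 6000.0) / 7.0312e+11 = -2.232e+12

-2.232e+12 J


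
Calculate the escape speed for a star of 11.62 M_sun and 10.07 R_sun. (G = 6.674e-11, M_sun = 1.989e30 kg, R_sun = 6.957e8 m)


M = 11.62 * 1.989e30 kg = 2.311218e+31 kg; R = 10.07 * 6.957e8 m = 7.005699e+09 m. v_esc = sqrt(2GM/R) = sqrt(2 * 6.674e-11 * 2.311218e+31 / 7.005699e+09) = 663594.5608

663594.5608 m/s


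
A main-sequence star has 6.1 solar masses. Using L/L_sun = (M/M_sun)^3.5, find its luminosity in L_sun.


L/L_sun = (M/M_sun)^3.5 = 6.1^3.5 = 560.6017

560.6017 L_sun


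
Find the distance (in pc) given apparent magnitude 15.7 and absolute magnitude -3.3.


d = 10^((m - M + 5)/5) = 10^((15.7 - -3.3 + 5)/5) = 63095.7344

63095.7344 pc


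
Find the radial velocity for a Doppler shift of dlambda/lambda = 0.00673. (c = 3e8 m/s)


v = (dlambda/lambda) * c = 0.00673 * 3e8 = 2.019e+06

2.019e+06 m/s


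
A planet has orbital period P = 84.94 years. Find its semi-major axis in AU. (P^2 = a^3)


a = P^(2/3) = 84.94^(2/3) = 19.323

19.323 AU


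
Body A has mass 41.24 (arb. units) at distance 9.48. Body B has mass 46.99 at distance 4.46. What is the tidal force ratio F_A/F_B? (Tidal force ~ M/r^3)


Ratio = (M1/r1^3) / (M2/r2^3) = (41.24/9.48^3) / (46.99/4.46^3) = 0.0914

0.0914


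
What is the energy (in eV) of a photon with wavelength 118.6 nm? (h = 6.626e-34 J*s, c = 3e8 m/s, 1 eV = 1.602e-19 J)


E = hc/lambda = 6.626e-34 * 3e8 / 1.186e-07 = 1.676e-18 J = 10.4623 eV

10.4623 eV


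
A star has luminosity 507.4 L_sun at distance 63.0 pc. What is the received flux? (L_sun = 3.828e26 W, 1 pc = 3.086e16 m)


F = L / (4*pi*d^2) = 1.942e+29 / (4*pi*(1.944e+18)^2) = 4.089e-09

4.089e-09 W/m^2


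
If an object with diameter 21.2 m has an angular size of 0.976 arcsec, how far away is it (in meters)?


D = size / theta_rad, theta_rad = 0.976 * pi/(180*3600) = 4.732e-06, D = 4.480e+06

4.480e+06 m


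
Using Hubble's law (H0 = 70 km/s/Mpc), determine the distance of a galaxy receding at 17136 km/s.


d = v / H0 = 17136 / 70 = 244.8

244.8 Mpc


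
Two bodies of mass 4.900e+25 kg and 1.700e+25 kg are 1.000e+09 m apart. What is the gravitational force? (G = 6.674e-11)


F = G*m1*m2/r^2 = 6.674e-11 * 4.900e+25 * 1.700e+25 / (1.000e+09)^2 = 6.674e-11 * 8.330e+50 / 1.000e+18 = 5.559e+22

5.559e+22 N


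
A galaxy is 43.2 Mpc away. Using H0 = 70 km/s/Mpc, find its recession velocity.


v = H0 * d = 70 * 43.2 = 3024.0

3024.0 km/s


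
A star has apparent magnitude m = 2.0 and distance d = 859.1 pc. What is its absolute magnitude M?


M = m - 5*log10(d) + 5 = 2.0 - 5*log10(859.1) + 5 = -7.6702

-7.6702


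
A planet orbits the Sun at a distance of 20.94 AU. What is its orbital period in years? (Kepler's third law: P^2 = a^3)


P = a^(3/2) = 20.94^1.5 = 95.822

95.822 years


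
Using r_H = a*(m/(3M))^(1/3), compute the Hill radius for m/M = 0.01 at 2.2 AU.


r_H = a * (m/3M)^(1/3) = 2.2 * (0.01/3)^(1/3) = 0.3286

0.3286 AU


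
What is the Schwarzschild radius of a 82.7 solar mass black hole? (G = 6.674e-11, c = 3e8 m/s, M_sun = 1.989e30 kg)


M = 82.7 * 1.989e30 kg = 1.644903e+32 kg. rs = 2GM/c^2 = 2 * 6.674e-11 * 1.644903e+32 / (3e8)^2 = 243957.3916

243957.3916 m


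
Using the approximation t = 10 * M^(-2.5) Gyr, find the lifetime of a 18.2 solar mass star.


t = 10 * M^(-2.5) = 10 * 18.2^(-2.5) = 0.0071

0.0071 Gyr


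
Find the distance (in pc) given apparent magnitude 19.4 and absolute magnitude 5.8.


d = 10^((m - M + 5)/5) = 10^((19.4 - 5.8 + 5)/5) = 5248.0746

5248.0746 pc


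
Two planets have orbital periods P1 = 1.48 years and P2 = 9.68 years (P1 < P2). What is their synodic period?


1/P_syn = |1/P1 - 1/P2| = |1/1.48 - 1/9.68| => P_syn = 1.7471

1.7471 years
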